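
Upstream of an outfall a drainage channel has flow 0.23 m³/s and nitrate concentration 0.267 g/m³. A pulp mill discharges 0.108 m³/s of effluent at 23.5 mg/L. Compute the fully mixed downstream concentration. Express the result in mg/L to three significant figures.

7.69 mg/L

By mass balance at complete mixing, C = (0.108·23.5 + 0.23·0.267) / (0.108 + 0.23) = 2.599/0.338 = 7.691 mg/L.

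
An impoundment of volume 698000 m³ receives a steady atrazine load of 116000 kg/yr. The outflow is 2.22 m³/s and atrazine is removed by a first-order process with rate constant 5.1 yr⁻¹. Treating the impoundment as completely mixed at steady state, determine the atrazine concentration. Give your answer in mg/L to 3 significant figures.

1.58 mg/L

Outflow Q = 2.22 m³/s × 3.156e+07 s/yr = 7.006e+07 m³/yr.
Steady-state CSTR mass balance: W = Q·C + k·V·C, so C = W/(Q + kV).
Q + kV = 7.006e+07 + 5.1·698000 = 7.362e+07 m³/yr.
C = 116000/7.362e+07 = 0.001576 kg/m³ = 1.576 mg/L.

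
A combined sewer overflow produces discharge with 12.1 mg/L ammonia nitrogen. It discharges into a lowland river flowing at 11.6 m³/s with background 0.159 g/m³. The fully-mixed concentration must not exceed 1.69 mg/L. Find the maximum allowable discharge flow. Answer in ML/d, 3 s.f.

147 ML/d

Mass balance at complete mixing: C_std·(Q_w + Q_r) = Q_w·C_e + Q_r·C_b.
Rearranging, Q_w = Q_r·(C_std − C_b)/(C_e − C_std) = 11.6·(1.69 − 0.159) / (12.1 − 1.69) = 1.706 m³/s.
= 147.4 ML/d.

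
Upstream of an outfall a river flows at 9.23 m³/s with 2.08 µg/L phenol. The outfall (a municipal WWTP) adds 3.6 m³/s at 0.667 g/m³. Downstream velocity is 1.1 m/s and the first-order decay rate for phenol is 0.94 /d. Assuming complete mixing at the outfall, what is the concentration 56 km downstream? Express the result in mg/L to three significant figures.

0.108 mg/L

2.08 µg/L = 0.00208 mg/L.
After complete mixing, C₀ = (3.6·0.667 + 9.23·0.00208) / 12.83 = 0.1887 mg/L.
Travel time t = 5.6e+04 m / 1.1 m/s = 5.091e+04 s = 0.5892 d.
C = 0.1887·exp(−0.94·0.5892) = 0.1887·0.5747 = 0.1084 mg/L.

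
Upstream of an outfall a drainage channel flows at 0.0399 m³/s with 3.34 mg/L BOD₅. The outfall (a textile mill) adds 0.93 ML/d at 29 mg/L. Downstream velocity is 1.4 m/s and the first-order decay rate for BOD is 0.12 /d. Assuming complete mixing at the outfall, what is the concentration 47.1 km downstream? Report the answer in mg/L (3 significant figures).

0.93 ML/d = 0.01076 m³/s.
After complete mixing, C₀ = (0.01076·29 + 0.0399·3.34) / 0.05066 = 8.792 mg/L.
Travel time t = 4.71e+04 m / 1.4 m/s = 3.364e+04 s = 0.3894 d.
C = 8.792·exp(−0.12·0.3894) = 8.792·0.9543 = 8.39 mg/L.

8.39 mg/L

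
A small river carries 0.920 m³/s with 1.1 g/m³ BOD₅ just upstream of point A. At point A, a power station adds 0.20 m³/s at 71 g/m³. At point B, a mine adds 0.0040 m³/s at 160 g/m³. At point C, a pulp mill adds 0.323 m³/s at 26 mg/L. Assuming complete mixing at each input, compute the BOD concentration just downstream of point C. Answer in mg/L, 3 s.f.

16.8 mg/L

After input A: C = (0.92·1.1 + 0.2·71) / 1.12 = 13.58 mg/L.
After input B: C = (1.12·13.58 + 0.004·160) / 1.124 = 14.1 mg/L.
After input C: C = (1.124·14.1 + 0.323·26) / 1.447 = 16.76 mg/L.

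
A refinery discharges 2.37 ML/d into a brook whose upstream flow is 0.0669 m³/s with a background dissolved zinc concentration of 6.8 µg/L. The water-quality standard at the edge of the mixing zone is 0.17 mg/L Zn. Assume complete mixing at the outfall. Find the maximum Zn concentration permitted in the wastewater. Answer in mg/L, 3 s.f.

0.568 mg/L

2.37 ML/d = 0.02743 m³/s.
6.8 µg/L = 0.0068 mg/L.
Mass balance: 0.17·0.09433 = 0.02743·Cₑ + 0.0669·0.0068.
Cₑ = (0.01604 − 0.0004549) / 0.02743 = 0.568 mg/L.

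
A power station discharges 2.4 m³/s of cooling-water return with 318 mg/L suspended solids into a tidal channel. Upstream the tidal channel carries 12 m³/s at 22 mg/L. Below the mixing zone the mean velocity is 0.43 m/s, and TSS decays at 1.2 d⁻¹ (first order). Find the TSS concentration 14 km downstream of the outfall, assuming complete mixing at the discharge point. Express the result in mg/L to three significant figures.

After complete mixing, C₀ = (2.4·318 + 12·22) / 14.4 = 71.33 mg/L.
Travel time t = 1.4e+04 m / 0.43 m/s = 3.256e+04 s = 0.3768 d.
C = 71.33·exp(−1.2·0.3768) = 71.33·0.6362 = 45.38 mg/L.

45.4 mg/L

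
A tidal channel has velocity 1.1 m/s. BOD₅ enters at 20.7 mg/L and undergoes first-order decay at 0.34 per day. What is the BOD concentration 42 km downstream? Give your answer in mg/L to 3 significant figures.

17.8 mg/L

Travel time t = 42 km / 1.1 m/s = 4.2e+04/1.1 = 3.818e+04 s = 0.4419 d.
First-order decay: C = 20.7·exp(−0.34·0.4419) = 20.7·0.8605 = 17.81 mg/L.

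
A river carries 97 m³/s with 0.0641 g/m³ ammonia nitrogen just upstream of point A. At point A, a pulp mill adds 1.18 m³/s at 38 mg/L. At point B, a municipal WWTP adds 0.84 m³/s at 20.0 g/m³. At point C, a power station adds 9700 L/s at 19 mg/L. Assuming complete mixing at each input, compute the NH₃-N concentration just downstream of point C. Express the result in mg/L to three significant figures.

After input A: C = (97·0.0641 + 1.18·38) / 98.18 = 0.52 mg/L.
After input B: C = (98.18·0.52 + 0.84·20) / 99.02 = 0.6853 mg/L.
9700 L/s = 9.7 m³/s.
After input C: C = (99.02·0.6853 + 9.7·19) / 108.7 = 2.319 mg/L.

2.32 mg/L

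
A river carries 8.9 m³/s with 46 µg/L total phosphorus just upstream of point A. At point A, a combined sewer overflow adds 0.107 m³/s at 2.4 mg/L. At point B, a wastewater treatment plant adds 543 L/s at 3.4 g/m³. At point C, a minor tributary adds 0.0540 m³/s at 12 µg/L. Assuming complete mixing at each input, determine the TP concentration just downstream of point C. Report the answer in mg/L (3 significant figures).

0.262 mg/L

46 µg/L = 0.046 mg/L.
After input A: C = (8.9·0.046 + 0.107·2.4) / 9.007 = 0.07396 mg/L.
543 L/s = 0.543 m³/s.
After input B: C = (9.007·0.07396 + 0.543·3.4) / 9.55 = 0.2631 mg/L.
12 µg/L = 0.012 mg/L.
After input C: C = (9.55·0.2631 + 0.054·0.012) / 9.604 = 0.2617 mg/L.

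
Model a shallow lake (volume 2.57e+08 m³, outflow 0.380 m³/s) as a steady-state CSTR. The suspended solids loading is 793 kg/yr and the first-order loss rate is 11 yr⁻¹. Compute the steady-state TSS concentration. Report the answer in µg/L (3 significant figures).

0.279 µg/L

Outflow Q = 0.380 m³/s × 3.156e+07 s/yr = 1.199e+07 m³/yr.
Steady-state CSTR mass balance: W = Q·C + k·V·C, so C = W/(Q + kV).
Q + kV = 1.199e+07 + 11·2.57e+08 = 2.839e+09 m³/yr.
C = 793/2.839e+09 = 2.793e-07 kg/m³ = 0.0002793 mg/L = 0.2793 µg/L.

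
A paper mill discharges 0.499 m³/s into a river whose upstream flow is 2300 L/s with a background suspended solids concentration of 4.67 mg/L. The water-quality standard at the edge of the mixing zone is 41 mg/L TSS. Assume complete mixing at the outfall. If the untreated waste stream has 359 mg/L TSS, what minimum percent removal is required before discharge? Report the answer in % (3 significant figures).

2300 L/s = 2.3 m³/s.
Mass balance: 41·2.799 = 0.499·Cₑ + 2.3·4.67.
Cₑ = (114.8 − 10.74) / 0.499 = 208.5 mg/L.
Required removal = 1 − 208.5/359 = 41.94 %.

41.9 %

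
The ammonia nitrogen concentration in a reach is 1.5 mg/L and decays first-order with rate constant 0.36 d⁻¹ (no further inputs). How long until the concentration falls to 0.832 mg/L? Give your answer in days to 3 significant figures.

t = ln(C₀/C)/k = ln(1.5/0.832)/0.36 = 0.5894/0.36 = 1.637 d.

1.64 d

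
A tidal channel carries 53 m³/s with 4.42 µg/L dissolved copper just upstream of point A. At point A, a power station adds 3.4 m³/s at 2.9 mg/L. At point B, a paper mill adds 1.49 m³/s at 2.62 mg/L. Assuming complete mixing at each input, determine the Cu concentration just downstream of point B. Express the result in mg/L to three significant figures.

0.242 mg/L

4.42 µg/L = 0.00442 mg/L.
After input A: C = (53·0.00442 + 3.4·2.9) / 56.4 = 0.179 mg/L.
After input B: C = (56.4·0.179 + 1.49·2.62) / 57.89 = 0.2418 mg/L.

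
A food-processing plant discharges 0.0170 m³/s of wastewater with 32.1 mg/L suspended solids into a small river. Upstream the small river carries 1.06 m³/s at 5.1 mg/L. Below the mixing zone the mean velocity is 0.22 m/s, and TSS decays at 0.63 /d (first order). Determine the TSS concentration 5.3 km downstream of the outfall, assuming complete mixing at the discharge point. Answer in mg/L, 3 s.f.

4.64 mg/L

After complete mixing, C₀ = (0.017·32.1 + 1.06·5.1) / 1.077 = 5.526 mg/L.
Travel time t = 5300 m / 0.22 m/s = 2.409e+04 s = 0.2788 d.
C = 5.526·exp(−0.63·0.2788) = 5.526·0.8389 = 4.636 mg/L.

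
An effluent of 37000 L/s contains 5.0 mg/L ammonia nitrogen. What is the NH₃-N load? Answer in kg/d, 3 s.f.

16000 kg/d

37000 L/s = 37 m³/s.
Mass flux = Q·C = 37 m³/s × 5 g/m³ = 185 g/s.
= 185 g/s × 86.4 = 1.598e+04 kg/d.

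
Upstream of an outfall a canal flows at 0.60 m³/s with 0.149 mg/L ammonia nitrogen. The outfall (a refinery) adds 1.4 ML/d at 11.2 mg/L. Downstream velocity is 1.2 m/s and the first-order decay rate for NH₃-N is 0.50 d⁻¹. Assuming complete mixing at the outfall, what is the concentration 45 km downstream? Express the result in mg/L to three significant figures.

1.4 ML/d = 0.0162 m³/s.
After complete mixing, C₀ = (0.0162·11.2 + 0.6·0.149) / 0.6162 = 0.4396 mg/L.
Travel time t = 4.5e+04 m / 1.2 m/s = 3.75e+04 s = 0.434 d.
C = 0.4396·exp(−0.50·0.434) = 0.4396·0.8049 = 0.3538 mg/L.

0.354 mg/L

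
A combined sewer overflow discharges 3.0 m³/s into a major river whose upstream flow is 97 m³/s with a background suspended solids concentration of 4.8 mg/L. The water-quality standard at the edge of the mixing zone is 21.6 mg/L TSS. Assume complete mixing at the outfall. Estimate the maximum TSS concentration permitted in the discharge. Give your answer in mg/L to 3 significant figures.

Mass balance: 21.6·100 = 3·Cₑ + 97·4.8.
Cₑ = (2160 − 465.6) / 3 = 564.8 mg/L.

565 mg/L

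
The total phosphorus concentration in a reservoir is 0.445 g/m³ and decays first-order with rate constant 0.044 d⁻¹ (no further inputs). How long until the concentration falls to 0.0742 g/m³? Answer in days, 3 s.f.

40.7 d

t = ln(C₀/C)/k = ln(0.445/0.0742)/0.044 = 1.791/0.044 = 40.71 d.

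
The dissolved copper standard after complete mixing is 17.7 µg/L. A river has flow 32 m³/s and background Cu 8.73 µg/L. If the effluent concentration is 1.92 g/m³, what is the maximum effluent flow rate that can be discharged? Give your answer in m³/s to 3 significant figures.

0.151 m³/s

8.73 µg/L = 0.00873 mg/L.
17.7 µg/L = 0.0177 mg/L.
Mass balance at complete mixing: C_std·(Q_w + Q_r) = Q_w·C_e + Q_r·C_b.
Rearranging, Q_w = Q_r·(C_std − C_b)/(C_e − C_std) = 32·(0.0177 − 0.00873) / (1.92 − 0.0177) = 0.1509 m³/s.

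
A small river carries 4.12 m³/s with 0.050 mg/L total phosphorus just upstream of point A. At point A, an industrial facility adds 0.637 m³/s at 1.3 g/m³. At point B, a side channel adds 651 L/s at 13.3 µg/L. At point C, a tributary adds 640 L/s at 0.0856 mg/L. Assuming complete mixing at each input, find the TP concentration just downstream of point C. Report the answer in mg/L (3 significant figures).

After input A: C = (4.12·0.05 + 0.637·1.3) / 4.757 = 0.2174 mg/L.
651 L/s = 0.651 m³/s.
13.3 µg/L = 0.0133 mg/L.
After input B: C = (4.757·0.2174 + 0.651·0.0133) / 5.408 = 0.1928 mg/L.
640 L/s = 0.64 m³/s.
After input C: C = (5.408·0.1928 + 0.64·0.0856) / 6.048 = 0.1815 mg/L.

0.181 mg/L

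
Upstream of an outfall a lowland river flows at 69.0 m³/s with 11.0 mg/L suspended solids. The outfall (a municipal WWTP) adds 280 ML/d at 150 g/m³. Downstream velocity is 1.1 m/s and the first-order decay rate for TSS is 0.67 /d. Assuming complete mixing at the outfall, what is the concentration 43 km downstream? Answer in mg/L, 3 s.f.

12.7 mg/L

280 ML/d = 3.241 m³/s.
After complete mixing, C₀ = (3.241·150 + 69·11) / 72.24 = 17.24 mg/L.
Travel time t = 4.3e+04 m / 1.1 m/s = 3.909e+04 s = 0.4524 d.
C = 17.24·exp(−0.67·0.4524) = 17.24·0.7385 = 12.73 mg/L.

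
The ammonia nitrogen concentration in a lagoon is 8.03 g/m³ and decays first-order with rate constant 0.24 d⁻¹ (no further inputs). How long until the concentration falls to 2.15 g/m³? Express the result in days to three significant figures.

t = ln(C₀/C)/k = ln(8.03/2.15)/0.24 = 1.318/0.24 = 5.49 d.

5.49 d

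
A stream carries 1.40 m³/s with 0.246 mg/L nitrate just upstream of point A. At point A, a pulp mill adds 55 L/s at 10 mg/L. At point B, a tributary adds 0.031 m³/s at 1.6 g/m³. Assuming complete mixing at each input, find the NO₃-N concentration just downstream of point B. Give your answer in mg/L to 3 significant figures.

55 L/s = 0.055 m³/s.
After input A: C = (1.4·0.246 + 0.055·10) / 1.455 = 0.6147 mg/L.
After input B: C = (1.455·0.6147 + 0.031·1.6) / 1.486 = 0.6353 mg/L.

0.635 mg/L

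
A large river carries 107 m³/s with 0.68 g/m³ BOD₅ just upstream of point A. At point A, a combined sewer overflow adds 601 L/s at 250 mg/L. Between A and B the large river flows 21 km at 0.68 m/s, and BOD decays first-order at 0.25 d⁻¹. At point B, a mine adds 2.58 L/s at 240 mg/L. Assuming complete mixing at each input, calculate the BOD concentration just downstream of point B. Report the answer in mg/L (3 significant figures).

601 L/s = 0.601 m³/s.
After input A: C = (107·0.68 + 0.601·250) / 107.6 = 2.073 mg/L.
Over the 21 km reach to input B (t = 3.088e+04 s = 0.3574 d), decay gives C = 2.073·exp(−0.25·0.3574) = 1.895 mg/L.
2.58 L/s = 0.00258 m³/s.
After input B: C = (107.6·1.895 + 0.00258·240) / 107.6 = 1.901 mg/L.

1.90 mg/L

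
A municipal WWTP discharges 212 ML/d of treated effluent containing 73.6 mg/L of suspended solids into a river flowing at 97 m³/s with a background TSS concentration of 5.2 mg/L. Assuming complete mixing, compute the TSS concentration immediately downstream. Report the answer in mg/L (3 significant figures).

6.89 mg/L

212 ML/d = 2.454 m³/s.
Flow-weighted mixing gives C = (2.454·73.6 + 97·5.2) / (2.454 + 97) = 685/99.45 = 6.888 mg/L.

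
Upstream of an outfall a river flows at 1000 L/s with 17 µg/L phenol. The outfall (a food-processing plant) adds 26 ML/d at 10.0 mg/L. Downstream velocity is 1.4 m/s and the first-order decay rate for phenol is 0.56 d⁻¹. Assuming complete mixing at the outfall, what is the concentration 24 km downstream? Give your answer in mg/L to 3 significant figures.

26 ML/d = 0.3009 m³/s.
1000 L/s = 1 m³/s.
17 µg/L = 0.017 mg/L.
After complete mixing, C₀ = (0.3009·10 + 1·0.017) / 1.301 = 2.326 mg/L.
Travel time t = 2.4e+04 m / 1.4 m/s = 1.714e+04 s = 0.1984 d.
C = 2.326·exp(−0.56·0.1984) = 2.326·0.8948 = 2.082 mg/L.

2.08 mg/L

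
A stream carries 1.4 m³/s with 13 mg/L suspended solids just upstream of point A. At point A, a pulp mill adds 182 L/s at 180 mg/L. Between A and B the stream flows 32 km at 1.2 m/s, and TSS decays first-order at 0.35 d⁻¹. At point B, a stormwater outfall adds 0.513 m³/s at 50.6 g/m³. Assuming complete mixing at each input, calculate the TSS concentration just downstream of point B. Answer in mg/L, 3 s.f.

34.2 mg/L

182 L/s = 0.182 m³/s.
After input A: C = (1.4·13 + 0.182·180) / 1.582 = 32.21 mg/L.
Over the 32 km reach to input B (t = 2.667e+04 s = 0.3086 d), decay gives C = 32.21·exp(−0.35·0.3086) = 28.91 mg/L.
After input B: C = (1.582·28.91 + 0.513·50.6) / 2.095 = 34.22 mg/L.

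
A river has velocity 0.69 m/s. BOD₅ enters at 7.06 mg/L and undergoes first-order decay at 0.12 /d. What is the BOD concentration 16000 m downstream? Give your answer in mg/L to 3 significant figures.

6.84 mg/L

Travel time t = 16000 m / 0.69 m/s = 1.6e+04/0.69 = 2.319e+04 s = 0.2684 d.
First-order decay: C = 7.06·exp(−0.12·0.2684) = 7.06·0.9683 = 6.836 mg/L.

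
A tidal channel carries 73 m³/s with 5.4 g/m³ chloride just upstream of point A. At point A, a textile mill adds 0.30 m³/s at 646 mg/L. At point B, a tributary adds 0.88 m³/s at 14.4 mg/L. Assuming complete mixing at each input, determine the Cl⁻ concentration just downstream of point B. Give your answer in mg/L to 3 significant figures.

8.10 mg/L

After input A: C = (73·5.4 + 0.3·646) / 73.3 = 8.022 mg/L.
After input B: C = (73.3·8.022 + 0.88·14.4) / 74.18 = 8.097 mg/L.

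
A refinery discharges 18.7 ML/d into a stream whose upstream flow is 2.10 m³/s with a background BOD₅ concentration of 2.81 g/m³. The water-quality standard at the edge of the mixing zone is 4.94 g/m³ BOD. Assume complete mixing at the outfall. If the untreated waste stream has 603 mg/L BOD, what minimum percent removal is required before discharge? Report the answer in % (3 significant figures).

18.7 ML/d = 0.2164 m³/s.
Mass balance: 4.94·2.316 = 0.2164·Cₑ + 2.1·2.81.
Cₑ = (11.44 − 5.901) / 0.2164 = 25.61 mg/L.
Required removal = 1 − 25.61/603 = 95.75 %.

95.8 %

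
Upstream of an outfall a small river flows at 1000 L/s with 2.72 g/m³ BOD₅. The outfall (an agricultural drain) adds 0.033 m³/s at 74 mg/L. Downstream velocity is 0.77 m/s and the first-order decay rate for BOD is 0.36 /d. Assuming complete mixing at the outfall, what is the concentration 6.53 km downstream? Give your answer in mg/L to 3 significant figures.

4.82 mg/L

1000 L/s = 1 m³/s.
After complete mixing, C₀ = (0.033·74 + 1·2.72) / 1.033 = 4.997 mg/L.
Travel time t = 6530 m / 0.77 m/s = 8481 s = 0.09815 d.
C = 4.997·exp(−0.36·0.09815) = 4.997·0.9653 = 4.824 mg/L.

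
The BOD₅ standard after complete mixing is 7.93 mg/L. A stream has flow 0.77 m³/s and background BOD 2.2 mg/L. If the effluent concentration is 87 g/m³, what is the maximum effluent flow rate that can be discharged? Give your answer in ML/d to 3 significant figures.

4.82 ML/d

Mass balance at complete mixing: C_std·(Q_w + Q_r) = Q_w·C_e + Q_r·C_b.
Rearranging, Q_w = Q_r·(C_std − C_b)/(C_e − C_std) = 0.77·(7.93 − 2.2) / (87 − 7.93) = 0.0558 m³/s.
= 4.821 ML/d.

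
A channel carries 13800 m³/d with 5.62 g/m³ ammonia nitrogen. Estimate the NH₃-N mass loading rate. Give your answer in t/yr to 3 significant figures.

13800 m³/d = 0.1597 m³/s.
Mass flux = Q·C = 0.1597 m³/s × 5.62 g/m³ = 0.8976 g/s.
= 0.8976 g/s × 31.56 = 28.33 t/yr.

28.3 t/yr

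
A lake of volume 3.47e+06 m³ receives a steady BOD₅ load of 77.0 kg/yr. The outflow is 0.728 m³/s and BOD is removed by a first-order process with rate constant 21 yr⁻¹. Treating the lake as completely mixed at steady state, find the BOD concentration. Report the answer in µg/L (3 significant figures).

Outflow Q = 0.728 m³/s × 3.156e+07 s/yr = 2.297e+07 m³/yr.
Steady-state CSTR mass balance: W = Q·C + k·V·C, so C = W/(Q + kV).
Q + kV = 2.297e+07 + 21·3.47e+06 = 9.584e+07 m³/yr.
C = 77.0/9.584e+07 = 8.034e-07 kg/m³ = 0.0008034 mg/L = 0.8034 µg/L.

0.803 µg/L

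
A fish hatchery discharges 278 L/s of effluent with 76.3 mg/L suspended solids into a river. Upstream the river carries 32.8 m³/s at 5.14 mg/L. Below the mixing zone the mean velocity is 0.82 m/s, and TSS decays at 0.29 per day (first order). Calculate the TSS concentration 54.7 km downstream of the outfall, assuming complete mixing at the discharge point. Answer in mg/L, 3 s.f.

278 L/s = 0.278 m³/s.
After complete mixing, C₀ = (0.278·76.3 + 32.8·5.14) / 33.08 = 5.738 mg/L.
Travel time t = 5.47e+04 m / 0.82 m/s = 6.671e+04 s = 0.7721 d.
C = 5.738·exp(−0.29·0.7721) = 5.738·0.7994 = 4.587 mg/L.

4.59 mg/L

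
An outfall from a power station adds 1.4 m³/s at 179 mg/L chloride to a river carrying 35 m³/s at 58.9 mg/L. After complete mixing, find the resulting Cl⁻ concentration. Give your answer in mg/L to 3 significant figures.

Conservation of mass across the mixing zone: C = (1.4·179 + 35·58.9) / (1.4 + 35) = 2312/36.4 = 63.52 mg/L.

63.5 mg/L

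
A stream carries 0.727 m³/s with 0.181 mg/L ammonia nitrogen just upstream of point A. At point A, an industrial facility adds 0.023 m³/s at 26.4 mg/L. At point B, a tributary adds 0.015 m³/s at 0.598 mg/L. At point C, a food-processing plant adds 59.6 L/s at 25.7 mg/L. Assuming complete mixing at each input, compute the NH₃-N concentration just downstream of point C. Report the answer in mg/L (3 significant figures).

After input A: C = (0.727·0.181 + 0.023·26.4) / 0.75 = 0.985 mg/L.
After input B: C = (0.75·0.985 + 0.015·0.598) / 0.765 = 0.9775 mg/L.
59.6 L/s = 0.0596 m³/s.
After input C: C = (0.765·0.9775 + 0.0596·25.7) / 0.8246 = 2.764 mg/L.

2.76 mg/L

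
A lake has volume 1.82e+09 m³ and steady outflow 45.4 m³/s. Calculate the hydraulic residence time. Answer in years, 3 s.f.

Q = 45.4 m³/s × 3.156e+07 s/yr = 1.433e+09 m³/yr.
Hydraulic residence time τ = V/Q = 1.82e+09/1.433e+09 = 1.27 yr.

1.27 yr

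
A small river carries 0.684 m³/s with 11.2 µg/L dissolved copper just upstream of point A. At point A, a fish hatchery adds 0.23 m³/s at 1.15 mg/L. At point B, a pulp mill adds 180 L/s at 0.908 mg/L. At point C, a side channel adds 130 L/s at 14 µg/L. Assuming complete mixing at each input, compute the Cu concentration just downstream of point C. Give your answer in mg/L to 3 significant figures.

0.357 mg/L

11.2 µg/L = 0.0112 mg/L.
After input A: C = (0.684·0.0112 + 0.23·1.15) / 0.914 = 0.2978 mg/L.
180 L/s = 0.18 m³/s.
After input B: C = (0.914·0.2978 + 0.18·0.908) / 1.094 = 0.3982 mg/L.
130 L/s = 0.13 m³/s.
14 µg/L = 0.014 mg/L.
After input C: C = (1.094·0.3982 + 0.13·0.014) / 1.224 = 0.3574 mg/L.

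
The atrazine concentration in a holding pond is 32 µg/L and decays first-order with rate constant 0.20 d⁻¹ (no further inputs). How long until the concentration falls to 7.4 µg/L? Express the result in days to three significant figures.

7.32 d

t = ln(C₀/C)/k = ln(32/7.4)/0.20 = 1.464/0.20 = 7.321 d.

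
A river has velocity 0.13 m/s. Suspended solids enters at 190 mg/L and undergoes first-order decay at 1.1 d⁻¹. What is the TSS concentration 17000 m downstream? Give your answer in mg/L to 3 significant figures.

Travel time t = 17000 m / 0.13 m/s = 1.7e+04/0.13 = 1.308e+05 s = 1.514 d.
First-order decay: C = 190·exp(−1.1·1.514) = 190·0.1892 = 35.95 mg/L.

36.0 mg/L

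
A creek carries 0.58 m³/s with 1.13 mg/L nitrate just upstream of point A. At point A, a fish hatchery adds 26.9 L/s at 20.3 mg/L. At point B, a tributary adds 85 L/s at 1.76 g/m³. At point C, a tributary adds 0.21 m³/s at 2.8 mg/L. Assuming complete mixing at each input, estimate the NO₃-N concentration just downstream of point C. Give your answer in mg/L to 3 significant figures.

2.15 mg/L

26.9 L/s = 0.0269 m³/s.
After input A: C = (0.58·1.13 + 0.0269·20.3) / 0.6069 = 1.98 mg/L.
85 L/s = 0.085 m³/s.
After input B: C = (0.6069·1.98 + 0.085·1.76) / 0.6919 = 1.953 mg/L.
After input C: C = (0.6919·1.953 + 0.21·2.8) / 0.9019 = 2.15 mg/L.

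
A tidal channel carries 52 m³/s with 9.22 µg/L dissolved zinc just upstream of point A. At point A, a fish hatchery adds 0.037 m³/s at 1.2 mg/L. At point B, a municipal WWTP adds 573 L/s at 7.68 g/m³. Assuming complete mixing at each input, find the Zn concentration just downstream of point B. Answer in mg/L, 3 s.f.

9.22 µg/L = 0.00922 mg/L.
After input A: C = (52·0.00922 + 0.037·1.2) / 52.04 = 0.01007 mg/L.
573 L/s = 0.573 m³/s.
After input B: C = (52.04·0.01007 + 0.573·7.68) / 52.61 = 0.0936 mg/L.

0.0936 mg/L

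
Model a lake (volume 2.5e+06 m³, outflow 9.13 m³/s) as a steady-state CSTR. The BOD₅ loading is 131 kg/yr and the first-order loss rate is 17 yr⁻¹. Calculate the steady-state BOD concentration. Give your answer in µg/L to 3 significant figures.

Outflow Q = 9.13 m³/s × 3.156e+07 s/yr = 2.881e+08 m³/yr.
Steady-state CSTR mass balance: W = Q·C + k·V·C, so C = W/(Q + kV).
Q + kV = 2.881e+08 + 17·2.5e+06 = 3.306e+08 m³/yr.
C = 131/3.306e+08 = 3.962e-07 kg/m³ = 0.0003962 mg/L = 0.3962 µg/L.

0.396 µg/L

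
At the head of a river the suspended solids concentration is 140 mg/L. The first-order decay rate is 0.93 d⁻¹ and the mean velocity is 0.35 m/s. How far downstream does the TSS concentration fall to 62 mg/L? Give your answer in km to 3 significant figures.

26.5 km

From C = C₀·e^(−kt), t = ln(C₀/C)/k = ln(140/62)/0.93 = 0.8145/0.93 = 0.8758 d.
Distance = v·t = 0.35 m/s × 7.567e+04 s = 2.648e+04 m = 26.48 km.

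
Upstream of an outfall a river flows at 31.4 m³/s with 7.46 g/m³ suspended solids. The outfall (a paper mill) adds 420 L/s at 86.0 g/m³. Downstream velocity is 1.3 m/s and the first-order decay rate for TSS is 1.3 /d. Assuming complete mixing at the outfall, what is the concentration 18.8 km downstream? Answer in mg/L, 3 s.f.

420 L/s = 0.42 m³/s.
After complete mixing, C₀ = (0.42·86 + 31.4·7.46) / 31.82 = 8.497 mg/L.
Travel time t = 1.88e+04 m / 1.3 m/s = 1.446e+04 s = 0.1674 d.
C = 8.497·exp(−1.3·0.1674) = 8.497·0.8045 = 6.835 mg/L.

6.84 mg/L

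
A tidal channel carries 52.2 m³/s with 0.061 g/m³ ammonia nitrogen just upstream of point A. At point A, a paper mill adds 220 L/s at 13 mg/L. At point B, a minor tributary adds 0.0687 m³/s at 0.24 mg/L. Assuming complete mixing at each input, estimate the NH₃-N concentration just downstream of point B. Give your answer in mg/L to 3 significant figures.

0.115 mg/L

220 L/s = 0.22 m³/s.
After input A: C = (52.2·0.061 + 0.22·13) / 52.42 = 0.1153 mg/L.
After input B: C = (52.42·0.1153 + 0.0687·0.24) / 52.49 = 0.1155 mg/L.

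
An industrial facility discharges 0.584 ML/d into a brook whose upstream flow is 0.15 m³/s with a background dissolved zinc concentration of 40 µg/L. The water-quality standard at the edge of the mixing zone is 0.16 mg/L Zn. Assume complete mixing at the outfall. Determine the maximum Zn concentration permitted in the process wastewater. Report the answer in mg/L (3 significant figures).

0.584 ML/d = 0.006759 m³/s.
40 µg/L = 0.04 mg/L.
Mass balance: 0.16·0.1568 = 0.006759·Cₑ + 0.15·0.04.
Cₑ = (0.02508 − 0.006) / 0.006759 = 2.823 mg/L.

2.82 mg/L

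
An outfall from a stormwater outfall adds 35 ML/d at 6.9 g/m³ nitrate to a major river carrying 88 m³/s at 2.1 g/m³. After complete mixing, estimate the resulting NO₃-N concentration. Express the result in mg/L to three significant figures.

2.12 mg/L

35 ML/d = 0.4051 m³/s.
Conservation of mass across the mixing zone: C = (0.4051·6.9 + 88·2.1) / (0.4051 + 88) = 187.6/88.41 = 2.122 mg/L.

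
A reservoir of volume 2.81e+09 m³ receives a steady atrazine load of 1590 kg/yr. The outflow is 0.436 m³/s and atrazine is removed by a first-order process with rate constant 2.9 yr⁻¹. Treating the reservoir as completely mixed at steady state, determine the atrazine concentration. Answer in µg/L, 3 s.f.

Outflow Q = 0.436 m³/s × 3.156e+07 s/yr = 1.376e+07 m³/yr.
Steady-state CSTR mass balance: W = Q·C + k·V·C, so C = W/(Q + kV).
Q + kV = 1.376e+07 + 2.9·2.81e+09 = 8.163e+09 m³/yr.
C = 1590/8.163e+09 = 1.948e-07 kg/m³ = 0.0001948 mg/L = 0.1948 µg/L.

0.195 µg/L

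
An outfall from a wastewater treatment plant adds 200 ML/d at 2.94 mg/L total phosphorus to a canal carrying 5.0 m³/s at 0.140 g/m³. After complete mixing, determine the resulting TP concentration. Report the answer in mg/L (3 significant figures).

200 ML/d = 2.315 m³/s.
By mass balance at complete mixing, C = (2.315·2.94 + 5·0.14) / (2.315 + 5) = 7.506/7.315 = 1.026 mg/L.

1.03 mg/L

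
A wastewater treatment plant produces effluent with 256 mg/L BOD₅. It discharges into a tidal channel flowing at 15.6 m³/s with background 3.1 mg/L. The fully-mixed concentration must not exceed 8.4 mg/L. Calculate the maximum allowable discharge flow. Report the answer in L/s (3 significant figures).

Mass balance at complete mixing: C_std·(Q_w + Q_r) = Q_w·C_e + Q_r·C_b.
Rearranging, Q_w = Q_r·(C_std − C_b)/(C_e − C_std) = 15.6·(8.4 − 3.1) / (256 − 8.4) = 0.3339 m³/s.
= 333.9 L/s.

334 L/s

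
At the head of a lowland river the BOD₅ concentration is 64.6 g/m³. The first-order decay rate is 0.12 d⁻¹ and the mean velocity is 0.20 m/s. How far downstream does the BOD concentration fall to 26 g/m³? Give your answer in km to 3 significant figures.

From C = C₀·e^(−kt), t = ln(C₀/C)/k = ln(64.6/26)/0.12 = 0.9101/0.12 = 7.584 d.
Distance = v·t = 0.20 m/s × 6.553e+05 s = 1.311e+05 m = 131.1 km.

131 km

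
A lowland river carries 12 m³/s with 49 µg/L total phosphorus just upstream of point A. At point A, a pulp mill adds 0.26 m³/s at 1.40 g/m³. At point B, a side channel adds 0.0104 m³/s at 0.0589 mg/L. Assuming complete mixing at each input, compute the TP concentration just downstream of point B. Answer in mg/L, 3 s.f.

0.0776 mg/L

49 µg/L = 0.049 mg/L.
After input A: C = (12·0.049 + 0.26·1.4) / 12.26 = 0.07765 mg/L.
After input B: C = (12.26·0.07765 + 0.0104·0.0589) / 12.27 = 0.07764 mg/L.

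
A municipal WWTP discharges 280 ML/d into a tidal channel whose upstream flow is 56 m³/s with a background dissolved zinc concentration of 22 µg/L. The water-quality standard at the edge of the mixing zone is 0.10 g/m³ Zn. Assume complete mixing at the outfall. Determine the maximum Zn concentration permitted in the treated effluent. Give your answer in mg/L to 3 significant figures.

280 ML/d = 3.241 m³/s.
22 µg/L = 0.022 mg/L.
Mass balance: 0.1·59.24 = 3.241·Cₑ + 56·0.022.
Cₑ = (5.924 − 1.232) / 3.241 = 1.448 mg/L.

1.45 mg/L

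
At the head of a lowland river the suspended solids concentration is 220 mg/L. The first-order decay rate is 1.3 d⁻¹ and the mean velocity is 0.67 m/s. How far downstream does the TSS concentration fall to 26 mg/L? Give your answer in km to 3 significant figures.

From C = C₀·e^(−kt), t = ln(C₀/C)/k = ln(220/26)/1.3 = 2.136/1.3 = 1.643 d.
Distance = v·t = 0.67 m/s × 1.419e+05 s = 9.509e+04 m = 95.09 km.

95.1 km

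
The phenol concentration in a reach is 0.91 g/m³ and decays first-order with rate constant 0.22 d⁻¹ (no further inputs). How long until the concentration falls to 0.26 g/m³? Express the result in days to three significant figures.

5.69 d

t = ln(C₀/C)/k = ln(0.91/0.26)/0.22 = 1.253/0.22 = 5.694 d.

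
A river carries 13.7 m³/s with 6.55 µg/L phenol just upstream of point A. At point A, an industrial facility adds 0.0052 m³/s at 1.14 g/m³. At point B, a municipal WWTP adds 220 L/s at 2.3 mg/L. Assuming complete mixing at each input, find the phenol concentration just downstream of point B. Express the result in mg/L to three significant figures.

0.0432 mg/L

6.55 µg/L = 0.00655 mg/L.
After input A: C = (13.7·0.00655 + 0.0052·1.14) / 13.71 = 0.00698 mg/L.
220 L/s = 0.22 m³/s.
After input B: C = (13.71·0.00698 + 0.22·2.3) / 13.93 = 0.04321 mg/L.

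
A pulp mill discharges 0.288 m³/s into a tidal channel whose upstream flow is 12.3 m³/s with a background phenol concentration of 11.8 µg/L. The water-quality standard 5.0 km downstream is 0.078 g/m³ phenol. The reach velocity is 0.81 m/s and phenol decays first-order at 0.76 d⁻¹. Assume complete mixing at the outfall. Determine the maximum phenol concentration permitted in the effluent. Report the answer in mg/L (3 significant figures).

3.10 mg/L

11.8 µg/L = 0.0118 mg/L.
Travel time to the compliance point: t = 5000/0.81 = 6173 s = 0.07144 d; decay factor exp(−0.76·0.07144) = 0.9471.
So the concentration just after mixing may be at most 0.078/0.9471 = 0.08235 mg/L.
Mass balance: 0.08235·12.59 = 0.288·Cₑ + 12.3·0.0118.
Cₑ = (1.037 − 0.1451) / 0.288 = 3.096 mg/L.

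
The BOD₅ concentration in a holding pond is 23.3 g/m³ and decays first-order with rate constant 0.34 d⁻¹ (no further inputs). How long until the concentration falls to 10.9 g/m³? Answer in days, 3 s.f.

2.23 d

t = ln(C₀/C)/k = ln(23.3/10.9)/0.34 = 0.7597/0.34 = 2.234 d.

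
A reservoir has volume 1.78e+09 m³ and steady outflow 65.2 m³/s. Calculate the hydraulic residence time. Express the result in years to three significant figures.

0.865 yr

Q = 65.2 m³/s × 3.156e+07 s/yr = 2.058e+09 m³/yr.
Hydraulic residence time τ = V/Q = 1.78e+09/2.058e+09 = 0.8651 yr.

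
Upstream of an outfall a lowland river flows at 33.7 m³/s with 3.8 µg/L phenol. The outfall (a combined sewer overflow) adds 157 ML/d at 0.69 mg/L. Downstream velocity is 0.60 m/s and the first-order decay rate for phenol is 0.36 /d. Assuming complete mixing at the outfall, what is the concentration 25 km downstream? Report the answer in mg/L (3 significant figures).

157 ML/d = 1.817 m³/s.
3.8 µg/L = 0.0038 mg/L.
After complete mixing, C₀ = (1.817·0.69 + 33.7·0.0038) / 35.52 = 0.03891 mg/L.
Travel time t = 2.5e+04 m / 0.60 m/s = 4.167e+04 s = 0.4823 d.
C = 0.03891·exp(−0.36·0.4823) = 0.03891·0.8406 = 0.03271 mg/L.

0.0327 mg/L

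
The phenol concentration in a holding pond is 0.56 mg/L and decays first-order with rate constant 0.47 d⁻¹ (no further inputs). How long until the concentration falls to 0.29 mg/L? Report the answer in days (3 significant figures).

t = ln(C₀/C)/k = ln(0.56/0.29)/0.47 = 0.6581/0.47 = 1.4 d.

1.40 d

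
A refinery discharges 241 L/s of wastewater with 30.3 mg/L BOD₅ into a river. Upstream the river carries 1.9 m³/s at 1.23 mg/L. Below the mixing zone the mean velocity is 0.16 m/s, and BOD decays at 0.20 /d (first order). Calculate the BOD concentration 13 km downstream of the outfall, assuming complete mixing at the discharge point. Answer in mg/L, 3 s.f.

241 L/s = 0.241 m³/s.
After complete mixing, C₀ = (0.241·30.3 + 1.9·1.23) / 2.141 = 4.502 mg/L.
Travel time t = 1.3e+04 m / 0.16 m/s = 8.125e+04 s = 0.9404 d.
C = 4.502·exp(−0.20·0.9404) = 4.502·0.8285 = 3.73 mg/L.

3.73 mg/L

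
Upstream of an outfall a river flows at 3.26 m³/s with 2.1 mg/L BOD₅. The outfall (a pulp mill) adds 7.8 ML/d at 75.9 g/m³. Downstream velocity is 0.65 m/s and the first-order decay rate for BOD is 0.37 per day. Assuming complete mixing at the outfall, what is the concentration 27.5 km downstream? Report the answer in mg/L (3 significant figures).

7.8 ML/d = 0.09028 m³/s.
After complete mixing, C₀ = (0.09028·75.9 + 3.26·2.1) / 3.35 = 4.089 mg/L.
Travel time t = 2.75e+04 m / 0.65 m/s = 4.231e+04 s = 0.4897 d.
C = 4.089·exp(−0.37·0.4897) = 4.089·0.8343 = 3.411 mg/L.

3.41 mg/L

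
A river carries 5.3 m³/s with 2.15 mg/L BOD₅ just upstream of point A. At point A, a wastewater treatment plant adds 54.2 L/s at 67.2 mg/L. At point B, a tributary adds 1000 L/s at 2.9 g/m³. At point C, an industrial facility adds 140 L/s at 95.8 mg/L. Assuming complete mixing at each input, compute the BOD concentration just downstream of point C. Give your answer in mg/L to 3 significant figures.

54.2 L/s = 0.0542 m³/s.
After input A: C = (5.3·2.15 + 0.0542·67.2) / 5.354 = 2.808 mg/L.
1000 L/s = 1 m³/s.
After input B: C = (5.354·2.808 + 1·2.9) / 6.354 = 2.823 mg/L.
140 L/s = 0.14 m³/s.
After input C: C = (6.354·2.823 + 0.14·95.8) / 6.494 = 4.827 mg/L.

4.83 mg/L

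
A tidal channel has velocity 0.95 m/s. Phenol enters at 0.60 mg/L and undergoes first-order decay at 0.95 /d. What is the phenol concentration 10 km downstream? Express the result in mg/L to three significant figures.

Travel time t = 10 km / 0.95 m/s = 1e+04/0.95 = 1.053e+04 s = 0.1218 d.
First-order decay: C = 0.60·exp(−0.95·0.1218) = 0.60·0.8907 = 0.5344 mg/L.

0.534 mg/L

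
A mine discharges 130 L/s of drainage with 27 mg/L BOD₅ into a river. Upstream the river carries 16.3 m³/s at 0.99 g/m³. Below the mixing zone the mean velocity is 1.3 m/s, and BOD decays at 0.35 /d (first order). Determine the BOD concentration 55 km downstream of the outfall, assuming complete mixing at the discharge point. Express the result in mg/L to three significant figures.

130 L/s = 0.13 m³/s.
After complete mixing, C₀ = (0.13·27 + 16.3·0.99) / 16.43 = 1.196 mg/L.
Travel time t = 5.5e+04 m / 1.3 m/s = 4.231e+04 s = 0.4897 d.
C = 1.196·exp(−0.35·0.4897) = 1.196·0.8425 = 1.007 mg/L.

1.01 mg/L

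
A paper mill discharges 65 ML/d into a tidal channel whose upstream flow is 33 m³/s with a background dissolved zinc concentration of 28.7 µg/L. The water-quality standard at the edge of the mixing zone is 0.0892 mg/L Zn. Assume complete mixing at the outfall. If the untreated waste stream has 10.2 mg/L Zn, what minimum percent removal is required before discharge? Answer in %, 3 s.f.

65 ML/d = 0.7523 m³/s.
28.7 µg/L = 0.0287 mg/L.
Mass balance: 0.0892·33.75 = 0.7523·Cₑ + 33·0.0287.
Cₑ = (3.011 − 0.9471) / 0.7523 = 2.743 mg/L.
Required removal = 1 − 2.743/10.2 = 73.11 %.

73.1 %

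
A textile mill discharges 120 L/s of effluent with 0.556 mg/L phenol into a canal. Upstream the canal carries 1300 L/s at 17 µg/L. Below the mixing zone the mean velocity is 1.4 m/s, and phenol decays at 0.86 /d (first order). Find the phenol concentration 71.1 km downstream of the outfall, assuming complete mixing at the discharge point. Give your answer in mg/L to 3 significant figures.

120 L/s = 0.12 m³/s.
1300 L/s = 1.3 m³/s.
17 µg/L = 0.017 mg/L.
After complete mixing, C₀ = (0.12·0.556 + 1.3·0.017) / 1.42 = 0.06255 mg/L.
Travel time t = 7.11e+04 m / 1.4 m/s = 5.079e+04 s = 0.5878 d.
C = 0.06255·exp(−0.86·0.5878) = 0.06255·0.6032 = 0.03773 mg/L.

0.0377 mg/L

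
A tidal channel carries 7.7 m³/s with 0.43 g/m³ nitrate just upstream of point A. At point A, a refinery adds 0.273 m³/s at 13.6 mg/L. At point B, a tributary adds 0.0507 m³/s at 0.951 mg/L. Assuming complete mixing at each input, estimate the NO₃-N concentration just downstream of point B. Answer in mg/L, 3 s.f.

0.881 mg/L

After input A: C = (7.7·0.43 + 0.273·13.6) / 7.973 = 0.8809 mg/L.
After input B: C = (7.973·0.8809 + 0.0507·0.951) / 8.024 = 0.8814 mg/L.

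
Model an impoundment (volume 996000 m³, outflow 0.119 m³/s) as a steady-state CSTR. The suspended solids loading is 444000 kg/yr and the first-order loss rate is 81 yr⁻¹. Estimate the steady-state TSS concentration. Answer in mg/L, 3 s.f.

Outflow Q = 0.119 m³/s × 3.156e+07 s/yr = 3.755e+06 m³/yr.
Steady-state CSTR mass balance: W = Q·C + k·V·C, so C = W/(Q + kV).
Q + kV = 3.755e+06 + 81·996000 = 8.443e+07 m³/yr.
C = 444000/8.443e+07 = 0.005259 kg/m³ = 5.259 mg/L.

5.26 mg/L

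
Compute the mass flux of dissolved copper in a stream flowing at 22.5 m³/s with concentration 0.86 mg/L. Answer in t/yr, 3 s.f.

Mass flux = Q·C = 22.5 m³/s × 0.86 g/m³ = 19.35 g/s.
= 19.35 g/s × 31.56 = 610.6 t/yr.

611 t/yr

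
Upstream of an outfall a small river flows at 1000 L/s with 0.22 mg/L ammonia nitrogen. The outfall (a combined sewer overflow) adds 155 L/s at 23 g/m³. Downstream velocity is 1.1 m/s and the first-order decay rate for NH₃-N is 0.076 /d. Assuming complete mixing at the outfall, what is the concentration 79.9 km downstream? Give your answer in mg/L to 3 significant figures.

3.07 mg/L

155 L/s = 0.155 m³/s.
1000 L/s = 1 m³/s.
After complete mixing, C₀ = (0.155·23 + 1·0.22) / 1.155 = 3.277 mg/L.
Travel time t = 7.99e+04 m / 1.1 m/s = 7.264e+04 s = 0.8407 d.
C = 3.277·exp(−0.076·0.8407) = 3.277·0.9381 = 3.074 mg/L.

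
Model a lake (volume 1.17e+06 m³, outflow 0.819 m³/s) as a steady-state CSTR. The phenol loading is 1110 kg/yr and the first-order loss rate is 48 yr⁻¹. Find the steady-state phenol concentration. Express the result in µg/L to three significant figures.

13.5 µg/L

Outflow Q = 0.819 m³/s × 3.156e+07 s/yr = 2.585e+07 m³/yr.
Steady-state CSTR mass balance: W = Q·C + k·V·C, so C = W/(Q + kV).
Q + kV = 2.585e+07 + 48·1.17e+06 = 8.201e+07 m³/yr.
C = 1110/8.201e+07 = 1.354e-05 kg/m³ = 0.01354 mg/L = 13.54 µg/L.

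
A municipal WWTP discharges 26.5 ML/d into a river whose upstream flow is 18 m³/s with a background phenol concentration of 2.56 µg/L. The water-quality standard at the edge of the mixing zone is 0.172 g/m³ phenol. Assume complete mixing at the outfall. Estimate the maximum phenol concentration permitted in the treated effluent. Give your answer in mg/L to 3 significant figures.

26.5 ML/d = 0.3067 m³/s.
2.56 µg/L = 0.00256 mg/L.
Mass balance: 0.172·18.31 = 0.3067·Cₑ + 18·0.00256.
Cₑ = (3.149 − 0.04608) / 0.3067 = 10.12 mg/L.

10.1 mg/L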